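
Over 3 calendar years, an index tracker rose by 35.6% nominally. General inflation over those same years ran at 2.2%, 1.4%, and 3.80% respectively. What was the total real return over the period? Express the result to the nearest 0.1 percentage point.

Cumulative inflation factor: 1.022 × 1.014 × 1.0380 ≈ 1.07569.
Nominal growth factor: 1.35600. Real growth factor = 1.35600 / 1.07569 ≈ 1.26059.
Total real return ≈ 26.0589%.

26.1%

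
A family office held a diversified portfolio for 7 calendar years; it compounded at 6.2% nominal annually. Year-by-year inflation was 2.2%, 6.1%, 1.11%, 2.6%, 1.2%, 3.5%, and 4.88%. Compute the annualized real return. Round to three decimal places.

3.037%

Cumulative inflation factor: 1.022 × 1.061 × 1.0111 × 1.026 × 1.012 × 1.035 × 1.0488 ≈ 1.23572.
Nominal growth factor: 1.52360. Real growth factor = 1.52360 / 1.23572 ≈ 1.23296.
Annualized: 1.23296^(1/7) − 1 ≈ 0.03037.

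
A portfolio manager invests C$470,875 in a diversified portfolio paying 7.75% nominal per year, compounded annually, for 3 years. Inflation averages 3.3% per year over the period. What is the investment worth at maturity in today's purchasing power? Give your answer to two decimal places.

C$534,387.76

Nominal value at maturity: C$470,875 × (1 + 7.75%)^3 ≈ C$589,057.20.
Price-level factor over 3 years: (1 + 3.3%)^3 = 1.102302937.
The maturity value deflated by that factor is the answer in today's purchasing power.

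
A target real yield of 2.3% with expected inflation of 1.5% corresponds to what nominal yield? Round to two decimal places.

3.83%

By the Fisher equation, 1 + r_nom = (1 + 2.3%)(1 + 1.5%) = 1.023 × 1.015 = 1.038345.
So r_nom = 3.8345%.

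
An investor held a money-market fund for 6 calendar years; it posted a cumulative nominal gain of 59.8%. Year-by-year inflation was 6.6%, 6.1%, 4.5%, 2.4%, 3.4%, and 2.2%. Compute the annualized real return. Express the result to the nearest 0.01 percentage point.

3.78%

Cumulative inflation factor: 1.066 × 1.061 × 1.045 × 1.024 × 1.034 × 1.022 ≈ 1.27897.
Nominal growth factor: 1.59800. Real growth factor = 1.59800 / 1.27897 ≈ 1.24944.
Annualized: 1.24944^(1/6) − 1 ≈ 0.03781.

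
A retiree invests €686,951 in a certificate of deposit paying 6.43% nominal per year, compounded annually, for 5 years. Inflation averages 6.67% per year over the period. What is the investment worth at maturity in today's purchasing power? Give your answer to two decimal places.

€679,257.74

Nominal value at maturity: €686,951 × (1 + 6.43%)^5 ≈ €938,093.38.
Price-level factor over 5 years: (1 + 6.67%)^5 ≈ 1.3810565929.
Dividing the nominal maturity value by the price-level factor gives the value in today's money.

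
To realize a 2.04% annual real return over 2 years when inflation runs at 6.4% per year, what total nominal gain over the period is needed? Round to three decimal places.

Required annual nominal rate: (1+2.04%)(1+6.4%) − 1 = 8.57056%.
Cumulative over 2 years: (1 + 0.0857056)^2 − 1 ≈ 0.17876.

17.876%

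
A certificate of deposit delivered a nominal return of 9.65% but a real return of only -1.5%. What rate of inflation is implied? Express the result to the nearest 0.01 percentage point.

11.32%

From (1+r_nom) = (1+r_real)(1+π), we get 1+π = (1 + 9.65%)/(1 − 1.5%) = 1.0965/0.985 ≈ 1.11320.
So π ≈ 11.3198%.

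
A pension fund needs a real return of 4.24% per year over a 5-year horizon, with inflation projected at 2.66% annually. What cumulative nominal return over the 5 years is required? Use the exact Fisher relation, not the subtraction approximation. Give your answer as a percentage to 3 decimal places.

40.339%

Required annual nominal rate: (1+4.24%)(1+2.66%) − 1 = 7.012784%.
Cumulative over 5 years: (1 + 0.07012784)^5 − 1 ≈ 0.40339.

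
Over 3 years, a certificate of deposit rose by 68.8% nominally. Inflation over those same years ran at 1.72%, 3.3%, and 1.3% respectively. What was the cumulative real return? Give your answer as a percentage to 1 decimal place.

Cumulative inflation factor: 1.0172 × 1.033 × 1.013 ≈ 1.06443.
Nominal growth factor: 1.68800. Real growth factor = 1.68800 / 1.06443 ≈ 1.58583.
Total real return ≈ 58.5829%.

58.6%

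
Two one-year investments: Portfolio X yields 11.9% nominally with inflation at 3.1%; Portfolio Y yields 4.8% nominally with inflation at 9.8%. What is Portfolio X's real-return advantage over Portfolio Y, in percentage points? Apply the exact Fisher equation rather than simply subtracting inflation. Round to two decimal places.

Portfolio X real return: 1.119/1.031 − 1 = 8.535%.
Portfolio Y real return: 1.048/1.098 − 1 = -4.554%.
Difference: 8.535 − (-4.554) = 13.089 pp.

13.09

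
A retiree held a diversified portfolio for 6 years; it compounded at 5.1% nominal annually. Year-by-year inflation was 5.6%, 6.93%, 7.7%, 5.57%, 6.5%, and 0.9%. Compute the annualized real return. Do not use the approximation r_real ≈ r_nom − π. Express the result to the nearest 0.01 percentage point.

-0.39%

Cumulative inflation factor: 1.056 × 1.0693 × 1.077 × 1.0557 × 1.065 × 1.009 ≈ 1.37962.
Nominal growth factor: 1.34777. Real growth factor = 1.34777 / 1.37962 ≈ 0.97691.
Annualized: 0.97691^(1/6) − 1 ≈ -0.00389.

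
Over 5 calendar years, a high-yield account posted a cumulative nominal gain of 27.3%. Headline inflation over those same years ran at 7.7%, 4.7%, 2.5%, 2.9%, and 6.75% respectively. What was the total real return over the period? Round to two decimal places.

0.27%

Cumulative inflation factor: 1.077 × 1.047 × 1.025 × 1.029 × 1.0675 ≈ 1.26961.
Nominal growth factor: 1.27300. Real growth factor = 1.27300 / 1.26961 ≈ 1.00267.
Total real return ≈ 0.2672%.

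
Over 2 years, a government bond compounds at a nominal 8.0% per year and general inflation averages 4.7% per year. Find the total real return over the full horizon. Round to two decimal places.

The annual real rate is (1+8.0%)/(1+4.7%) − 1 = 3.1519%.
Compounded over 2 years: (1 + 0.031519)^2 − 1 ≈ 0.06403.

6.40%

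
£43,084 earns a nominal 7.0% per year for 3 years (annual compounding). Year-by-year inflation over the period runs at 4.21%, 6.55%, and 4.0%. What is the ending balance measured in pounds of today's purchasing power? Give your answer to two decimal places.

£45,705.78

Nominal value at maturity: £43,084 × (1 + 7.0%)^3 ≈ £52,779.75.
Price-level factor over 3 years: 1.0421 × 1.0655 × 1.040 = 1.154771852.
The maturity value deflated by that factor is the answer in today's purchasing power.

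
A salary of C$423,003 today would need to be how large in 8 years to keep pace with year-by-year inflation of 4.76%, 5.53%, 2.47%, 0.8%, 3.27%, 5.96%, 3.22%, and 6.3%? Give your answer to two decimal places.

Cumulative price-level factor: 1.0476 × 1.0553 × 1.0247 × 1.008 × 1.0327 × 1.0596 × 1.0322 × 1.063 ≈ 1.3710141659.
The nominal amount required is C$423,003 scaled up by that factor.

C$579,943.11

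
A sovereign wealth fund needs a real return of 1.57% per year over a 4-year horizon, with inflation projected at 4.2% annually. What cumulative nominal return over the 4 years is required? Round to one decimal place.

Required annual nominal rate: (1+1.57%)(1+4.2%) − 1 = 5.83594%.
Cumulative over 4 years: (1 + 0.0583594)^4 − 1 ≈ 0.25468.

25.5%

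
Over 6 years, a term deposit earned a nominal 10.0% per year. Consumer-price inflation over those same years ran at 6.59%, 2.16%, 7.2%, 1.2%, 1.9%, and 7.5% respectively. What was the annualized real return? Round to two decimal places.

5.37%

Cumulative inflation factor: 1.0659 × 1.0216 × 1.072 × 1.012 × 1.019 × 1.075 ≈ 1.29406.
Nominal growth factor: 1.77156. Real growth factor = 1.77156 / 1.29406 ≈ 1.36899.
Annualized: 1.36899^(1/6) − 1 ≈ 0.05374.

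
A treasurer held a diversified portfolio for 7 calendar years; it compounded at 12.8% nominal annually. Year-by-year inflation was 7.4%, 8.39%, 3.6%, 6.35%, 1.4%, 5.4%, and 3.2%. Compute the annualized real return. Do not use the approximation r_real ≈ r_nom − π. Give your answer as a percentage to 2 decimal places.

Cumulative inflation factor: 1.074 × 1.0839 × 1.036 × 1.0635 × 1.014 × 1.054 × 1.032 ≈ 1.41465.
Nominal growth factor: 2.32361. Real growth factor = 2.32361 / 1.41465 ≈ 1.64254.
Annualized: 1.64254^(1/7) − 1 ≈ 0.07346.

7.35%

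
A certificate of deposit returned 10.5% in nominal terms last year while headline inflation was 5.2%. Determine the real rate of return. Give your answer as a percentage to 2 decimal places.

Real return via the Fisher equation: (1 + 10.5%)/(1 + 5.2%) − 1 = 1.105/1.052 − 1 ≈ 0.05038.

5.04%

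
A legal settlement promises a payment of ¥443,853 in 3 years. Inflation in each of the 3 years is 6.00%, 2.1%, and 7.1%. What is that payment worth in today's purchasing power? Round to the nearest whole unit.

Price-level factor over 3 years: 1.0600 × 1.021 × 1.071 = 1.15910046.
Purchasing power today: ¥443,853 divided by that factor.

¥382,929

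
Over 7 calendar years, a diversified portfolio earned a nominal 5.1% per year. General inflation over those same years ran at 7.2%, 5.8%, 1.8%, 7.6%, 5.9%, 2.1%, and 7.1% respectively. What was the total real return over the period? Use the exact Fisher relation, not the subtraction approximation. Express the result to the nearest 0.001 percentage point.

-1.538%

Cumulative inflation factor: 1.072 × 1.058 × 1.018 × 1.076 × 1.059 × 1.021 × 1.071 ≈ 1.43864.
Nominal growth factor: 1.41651. Real growth factor = 1.41651 / 1.43864 ≈ 0.98462.
Total real return ≈ -1.5383%.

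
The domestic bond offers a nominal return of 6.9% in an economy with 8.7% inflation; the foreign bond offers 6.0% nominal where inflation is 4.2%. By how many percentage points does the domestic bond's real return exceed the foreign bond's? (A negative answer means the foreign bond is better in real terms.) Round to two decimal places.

-3.38

The domestic bond real return: 1.069/1.087 − 1 = -1.656%.
The foreign bond real return: 1.060/1.042 − 1 = 1.727%.
Difference: -1.656 − 1.727 = -3.383 pp.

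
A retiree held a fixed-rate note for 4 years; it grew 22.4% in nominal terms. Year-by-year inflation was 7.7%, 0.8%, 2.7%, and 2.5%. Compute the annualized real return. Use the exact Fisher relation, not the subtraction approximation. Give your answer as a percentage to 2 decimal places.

Cumulative inflation factor: 1.077 × 1.008 × 1.027 × 1.025 ≈ 1.14280.
Nominal growth factor: 1.22400. Real growth factor = 1.22400 / 1.14280 ≈ 1.07105.
Annualized: 1.07105^(1/4) − 1 ≈ 0.01731.

1.73%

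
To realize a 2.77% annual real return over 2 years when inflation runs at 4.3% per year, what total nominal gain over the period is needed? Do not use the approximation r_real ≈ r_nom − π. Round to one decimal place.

14.9%

Required annual nominal rate: (1+2.77%)(1+4.3%) − 1 = 7.18911%.
Cumulative over 2 years: (1 + 0.0718911)^2 − 1 ≈ 0.14895.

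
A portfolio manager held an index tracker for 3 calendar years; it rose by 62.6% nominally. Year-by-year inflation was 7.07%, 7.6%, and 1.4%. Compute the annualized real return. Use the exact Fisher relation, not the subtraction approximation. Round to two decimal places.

11.65%

Cumulative inflation factor: 1.0707 × 1.076 × 1.014 ≈ 1.16820.
Nominal growth factor: 1.62600. Real growth factor = 1.62600 / 1.16820 ≈ 1.39188.
Annualized: 1.39188^(1/3) − 1 ≈ 0.11652.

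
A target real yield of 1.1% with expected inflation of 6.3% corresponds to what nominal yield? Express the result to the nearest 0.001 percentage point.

7.469%

By the Fisher equation, 1 + r_nom = (1 + 1.1%)(1 + 6.3%) = 1.011 × 1.063 = 1.074693.
So r_nom = 7.4693%.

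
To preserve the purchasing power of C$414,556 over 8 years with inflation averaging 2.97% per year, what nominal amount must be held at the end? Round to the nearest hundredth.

Cumulative price-level factor: (1+2.97%)^8 ≈ 1.2638213914.
The nominal amount required is C$414,556 scaled up by that factor.

C$523,924.74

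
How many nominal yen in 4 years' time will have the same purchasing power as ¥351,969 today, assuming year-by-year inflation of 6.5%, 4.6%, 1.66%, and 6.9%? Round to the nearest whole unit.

¥426,102

Cumulative price-level factor: 1.065 × 1.046 × 1.0166 × 1.069 ≈ 1.2106235081.
The nominal amount required is ¥351,969 scaled up by that factor.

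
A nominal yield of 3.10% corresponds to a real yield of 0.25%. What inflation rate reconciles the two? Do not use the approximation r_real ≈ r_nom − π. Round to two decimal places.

2.84%

From (1+r_nom) = (1+r_real)(1+π), we get 1+π = (1 + 3.10%)/(1 + 0.25%) = 1.0310/1.0025 ≈ 1.02843.
So π ≈ 2.8429%.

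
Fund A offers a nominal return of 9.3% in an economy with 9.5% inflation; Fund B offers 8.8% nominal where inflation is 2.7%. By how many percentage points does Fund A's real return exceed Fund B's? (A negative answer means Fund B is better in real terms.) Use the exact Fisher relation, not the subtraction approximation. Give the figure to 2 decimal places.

Fund A real return: 1.093/1.095 − 1 = -0.183%.
Fund B real return: 1.088/1.027 − 1 = 5.940%.
Difference: -0.183 − 5.940 = -6.123 pp.

-6.12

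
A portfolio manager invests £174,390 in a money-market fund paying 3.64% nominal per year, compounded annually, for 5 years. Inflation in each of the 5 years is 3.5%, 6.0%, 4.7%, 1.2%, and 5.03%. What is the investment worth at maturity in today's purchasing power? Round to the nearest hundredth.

Nominal value at maturity: £174,390 × (1 + 3.64%)^5 ≈ £208,525.23.
Price-level factor over 5 years: 1.035 × 1.060 × 1.047 × 1.012 × 1.0503 ≈ 1.2209187819.
The maturity value deflated by that factor is the answer in today's purchasing power.

£170,793.69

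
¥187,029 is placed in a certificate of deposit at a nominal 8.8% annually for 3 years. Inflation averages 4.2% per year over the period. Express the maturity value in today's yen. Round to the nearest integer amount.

Nominal value at maturity: ¥187,029 × (1 + 8.8%)^3 ≈ ¥240,877.
Price-level factor over 3 years: (1 + 4.2%)^3 = 1.131366088.
The maturity value deflated by that factor is the answer in today's purchasing power.

¥212,908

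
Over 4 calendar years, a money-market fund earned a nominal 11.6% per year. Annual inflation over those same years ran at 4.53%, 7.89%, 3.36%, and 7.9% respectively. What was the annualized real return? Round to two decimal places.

5.38%

Cumulative inflation factor: 1.0453 × 1.0789 × 1.0336 × 1.079 ≈ 1.25776.
Nominal growth factor: 1.55116. Real growth factor = 1.55116 / 1.25776 ≈ 1.23328.
Annualized: 1.23328^(1/4) − 1 ≈ 0.05382.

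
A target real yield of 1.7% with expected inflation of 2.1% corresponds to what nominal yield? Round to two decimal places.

3.84%

By the Fisher equation, 1 + r_nom = (1 + 1.7%)(1 + 2.1%) = 1.017 × 1.021 = 1.038357.
So r_nom = 3.8357%.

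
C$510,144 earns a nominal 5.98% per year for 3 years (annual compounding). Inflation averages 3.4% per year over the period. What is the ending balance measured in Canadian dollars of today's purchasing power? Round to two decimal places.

Nominal value at maturity: C$510,144 × (1 + 5.98%)^3 ≈ C$607,245.81.
Price-level factor over 3 years: (1 + 3.4%)^3 = 1.105507304.
The maturity value deflated by that factor is the answer in today's purchasing power.

C$549,291.54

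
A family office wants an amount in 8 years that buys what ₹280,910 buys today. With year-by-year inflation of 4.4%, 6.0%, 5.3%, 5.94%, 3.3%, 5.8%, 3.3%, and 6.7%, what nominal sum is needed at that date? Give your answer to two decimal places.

₹417,746.32

Cumulative price-level factor: 1.044 × 1.060 × 1.053 × 1.0594 × 1.033 × 1.058 × 1.033 × 1.067 ≈ 1.4871180121.
Multiplying ₹280,910 by the price-level factor gives the future nominal sum.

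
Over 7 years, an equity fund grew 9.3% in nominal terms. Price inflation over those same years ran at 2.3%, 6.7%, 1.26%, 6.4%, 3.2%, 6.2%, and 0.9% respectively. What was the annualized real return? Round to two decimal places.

Cumulative inflation factor: 1.023 × 1.067 × 1.0126 × 1.064 × 1.032 × 1.062 × 1.009 ≈ 1.30051.
Nominal growth factor: 1.09300. Real growth factor = 1.09300 / 1.30051 ≈ 0.84044.
Annualized: 0.84044^(1/7) − 1 ≈ -0.02453.

-2.45%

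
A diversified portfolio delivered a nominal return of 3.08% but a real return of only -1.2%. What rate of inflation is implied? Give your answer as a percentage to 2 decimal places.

4.33%

From (1+r_nom) = (1+r_real)(1+π), we get 1+π = (1 + 3.08%)/(1 − 1.2%) = 1.0308/0.988 ≈ 1.04332.
So π ≈ 4.3320%.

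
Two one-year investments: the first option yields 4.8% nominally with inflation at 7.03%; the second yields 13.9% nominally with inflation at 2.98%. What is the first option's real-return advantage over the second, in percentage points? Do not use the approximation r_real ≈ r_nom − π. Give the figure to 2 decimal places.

-12.69

The first option real return: 1.048/1.0703 − 1 = -2.084%.
The second real return: 1.139/1.0298 − 1 = 10.604%.
Difference: -2.084 − 10.604 = -12.688 pp.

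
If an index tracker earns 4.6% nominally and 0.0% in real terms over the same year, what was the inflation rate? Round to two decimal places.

4.60%

From (1+r_nom) = (1+r_real)(1+π), we get 1+π = (1 + 4.6%)/(1 + 0.0%) = 1.046/1.000 ≈ 1.04600.
So π ≈ 4.6000%.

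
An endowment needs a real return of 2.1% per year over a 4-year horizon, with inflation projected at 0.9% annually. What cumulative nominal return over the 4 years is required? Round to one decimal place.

Required annual nominal rate: (1+2.1%)(1+0.9%) − 1 = 3.0189%.
Cumulative over 4 years: (1 + 0.030189)^4 − 1 ≈ 0.12634.

12.6%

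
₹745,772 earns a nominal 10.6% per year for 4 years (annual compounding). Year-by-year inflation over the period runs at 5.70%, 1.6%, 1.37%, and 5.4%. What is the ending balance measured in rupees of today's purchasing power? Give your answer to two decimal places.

Nominal value at maturity: ₹745,772 × (1 + 10.6%)^4 ≈ ₹1,115,903.35.
Price-level factor over 4 years: 1.0570 × 1.016 × 1.0137 × 1.054 ≈ 1.1474103225.
The maturity value deflated by that factor is the answer in today's purchasing power.

₹972,540.80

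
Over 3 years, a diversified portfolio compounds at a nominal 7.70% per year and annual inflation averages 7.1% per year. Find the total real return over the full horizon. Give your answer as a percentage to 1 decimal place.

The annual real rate is (1+7.70%)/(1+7.1%) − 1 = 0.5602%.
Compounded over 3 years: (1 + 0.005602)^3 − 1 ≈ 0.01690.

1.7%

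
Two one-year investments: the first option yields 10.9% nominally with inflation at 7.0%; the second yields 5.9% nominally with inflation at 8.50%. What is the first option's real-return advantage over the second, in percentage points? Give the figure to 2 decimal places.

The first option real return: 1.109/1.070 − 1 = 3.645%.
The second real return: 1.059/1.0850 − 1 = -2.396%.
Difference: 3.645 − (-2.396) = 6.041 pp.

6.04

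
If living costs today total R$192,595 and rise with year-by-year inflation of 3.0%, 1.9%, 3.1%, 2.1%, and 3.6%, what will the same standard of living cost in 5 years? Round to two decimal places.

R$220,445.17

Cumulative price-level factor: 1.030 × 1.019 × 1.031 × 1.021 × 1.036 ≈ 1.1446048228.
Multiplying R$192,595 by the price-level factor gives the future nominal sum.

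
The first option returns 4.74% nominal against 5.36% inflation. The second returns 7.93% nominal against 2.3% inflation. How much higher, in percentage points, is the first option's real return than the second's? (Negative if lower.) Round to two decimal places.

-6.09

The first option real return: 1.0474/1.0536 − 1 = -0.588%.
The second real return: 1.0793/1.023 − 1 = 5.503%.
Difference: -0.588 − 5.503 = -6.091 pp.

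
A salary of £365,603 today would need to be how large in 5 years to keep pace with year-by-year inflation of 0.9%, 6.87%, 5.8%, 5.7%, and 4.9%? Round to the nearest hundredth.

Cumulative price-level factor: 1.009 × 1.0687 × 1.058 × 1.057 × 1.049 ≈ 1.2649784262.
Multiplying £365,603 by the price-level factor gives the future nominal sum.

£462,479.91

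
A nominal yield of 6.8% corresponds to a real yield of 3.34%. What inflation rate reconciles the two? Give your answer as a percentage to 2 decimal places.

From (1+r_nom) = (1+r_real)(1+π), we get 1+π = (1 + 6.8%)/(1 + 3.34%) = 1.068/1.0334 ≈ 1.03348.
So π ≈ 3.3482%.

3.35%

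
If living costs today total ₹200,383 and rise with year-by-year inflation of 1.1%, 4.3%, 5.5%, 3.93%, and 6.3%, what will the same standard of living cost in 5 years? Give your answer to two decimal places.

₹246,276.51

Cumulative price-level factor: 1.011 × 1.043 × 1.055 × 1.0393 × 1.063 ≈ 1.2290289573.
The nominal amount required is ₹200,383 scaled up by that factor.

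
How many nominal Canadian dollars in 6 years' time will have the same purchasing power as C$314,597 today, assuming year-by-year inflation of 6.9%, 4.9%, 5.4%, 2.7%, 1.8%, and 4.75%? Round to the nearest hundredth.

C$407,212.06

Cumulative price-level factor: 1.069 × 1.049 × 1.054 × 1.027 × 1.018 × 1.0475 ≈ 1.2943927076.
The nominal amount required is C$314,597 scaled up by that factor.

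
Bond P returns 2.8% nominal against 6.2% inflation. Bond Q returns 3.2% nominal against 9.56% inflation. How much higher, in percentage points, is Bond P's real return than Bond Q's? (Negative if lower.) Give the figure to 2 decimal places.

2.60

Bond P real return: 1.028/1.062 − 1 = -3.202%.
Bond Q real return: 1.032/1.0956 − 1 = -5.805%.
Difference: -3.202 − (-5.805) = 2.603 pp.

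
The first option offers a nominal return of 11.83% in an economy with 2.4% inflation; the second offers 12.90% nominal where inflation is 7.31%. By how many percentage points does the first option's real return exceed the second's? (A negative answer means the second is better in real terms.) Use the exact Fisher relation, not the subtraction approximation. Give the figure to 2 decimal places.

4.00

The first option real return: 1.1183/1.024 − 1 = 9.209%.
The second real return: 1.1290/1.0731 − 1 = 5.209%.
Difference: 9.209 − 5.209 = 4.000 pp.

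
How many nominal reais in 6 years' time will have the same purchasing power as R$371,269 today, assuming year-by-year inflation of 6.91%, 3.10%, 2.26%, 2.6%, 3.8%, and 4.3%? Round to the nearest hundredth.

R$464,836.79

Cumulative price-level factor: 1.0691 × 1.0310 × 1.0226 × 1.026 × 1.038 × 1.043 ≈ 1.2520215553.
Multiplying R$371,269 by the price-level factor gives the future nominal sum.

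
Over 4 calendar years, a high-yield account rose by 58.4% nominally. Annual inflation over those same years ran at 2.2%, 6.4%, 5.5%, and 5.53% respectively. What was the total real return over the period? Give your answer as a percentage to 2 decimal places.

30.84%

Cumulative inflation factor: 1.022 × 1.064 × 1.055 × 1.0553 ≈ 1.21066.
Nominal growth factor: 1.58400. Real growth factor = 1.58400 / 1.21066 ≈ 1.30838.
Total real return ≈ 30.8381%.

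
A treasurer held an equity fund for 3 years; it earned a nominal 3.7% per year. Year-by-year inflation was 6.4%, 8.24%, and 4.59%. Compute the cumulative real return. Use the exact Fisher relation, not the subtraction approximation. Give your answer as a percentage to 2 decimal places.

-7.42%

Cumulative inflation factor: 1.064 × 1.0824 × 1.0459 ≈ 1.20454.
Nominal growth factor: 1.11516. Real growth factor = 1.11516 / 1.20454 ≈ 0.92580.
Total real return ≈ -7.4201%.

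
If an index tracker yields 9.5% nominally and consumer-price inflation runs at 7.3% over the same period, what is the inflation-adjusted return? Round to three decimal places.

2.050%

Real return via the Fisher equation: (1 + 9.5%)/(1 + 7.3%) − 1 = 1.095/1.073 − 1 ≈ 0.02050.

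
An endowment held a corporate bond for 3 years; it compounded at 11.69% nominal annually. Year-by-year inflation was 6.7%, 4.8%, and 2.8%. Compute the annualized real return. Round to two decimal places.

Cumulative inflation factor: 1.067 × 1.048 × 1.028 ≈ 1.14953.
Nominal growth factor: 1.39329. Real growth factor = 1.39329 / 1.14953 ≈ 1.21206.
Annualized: 1.21206^(1/3) − 1 ≈ 0.06621.

6.62%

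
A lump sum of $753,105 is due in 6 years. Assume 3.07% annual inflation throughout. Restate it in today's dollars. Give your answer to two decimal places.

$628,147.85

Price-level factor over 6 years: (1 + 3.07%)^6 ≈ 1.1989295276.
Purchasing power today: $753,105 divided by that factor.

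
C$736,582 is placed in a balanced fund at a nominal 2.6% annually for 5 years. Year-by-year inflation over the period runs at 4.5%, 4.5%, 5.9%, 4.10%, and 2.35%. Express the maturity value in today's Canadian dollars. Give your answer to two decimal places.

Nominal value at maturity: C$736,582 × (1 + 2.6%)^5 ≈ C$837,448.11.
Price-level factor over 5 years: 1.045 × 1.045 × 1.059 × 1.0410 × 1.0235 ≈ 1.2321600325.
Dividing the nominal maturity value by the price-level factor gives the value in today's money.

C$679,658.56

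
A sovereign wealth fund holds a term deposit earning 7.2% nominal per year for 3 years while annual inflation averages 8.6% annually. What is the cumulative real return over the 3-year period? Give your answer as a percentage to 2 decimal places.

The annual real rate is (1+7.2%)/(1+8.6%) − 1 = -1.2891%.
Compounded over 3 years: (1 + -0.012891)^3 − 1 ≈ -0.03818.

-3.82%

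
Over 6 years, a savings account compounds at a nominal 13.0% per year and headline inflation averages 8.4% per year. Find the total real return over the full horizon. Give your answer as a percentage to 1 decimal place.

28.3%

The annual real rate is (1+13.0%)/(1+8.4%) − 1 = 4.2435%.
Compounded over 6 years: (1 + 0.042435)^6 − 1 ≈ 0.28320.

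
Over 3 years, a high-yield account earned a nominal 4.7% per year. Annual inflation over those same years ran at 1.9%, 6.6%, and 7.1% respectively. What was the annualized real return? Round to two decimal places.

Cumulative inflation factor: 1.019 × 1.066 × 1.071 ≈ 1.16338.
Nominal growth factor: 1.14773. Real growth factor = 1.14773 / 1.16338 ≈ 0.98655.
Annualized: 0.98655^(1/3) − 1 ≈ -0.00450.

-0.45%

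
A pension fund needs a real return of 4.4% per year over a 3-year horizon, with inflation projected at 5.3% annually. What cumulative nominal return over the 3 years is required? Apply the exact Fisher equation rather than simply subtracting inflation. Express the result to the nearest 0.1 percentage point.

32.9%

Required annual nominal rate: (1+4.4%)(1+5.3%) − 1 = 9.9332%.
Cumulative over 3 years: (1 + 0.099332)^3 − 1 ≈ 0.32858.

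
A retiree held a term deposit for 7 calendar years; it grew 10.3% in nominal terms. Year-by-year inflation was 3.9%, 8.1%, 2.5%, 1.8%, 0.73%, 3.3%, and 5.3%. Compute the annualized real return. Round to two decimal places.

-2.15%

Cumulative inflation factor: 1.039 × 1.081 × 1.025 × 1.018 × 1.0073 × 1.033 × 1.053 ≈ 1.28410.
Nominal growth factor: 1.10300. Real growth factor = 1.10300 / 1.28410 ≈ 0.85896.
Annualized: 0.85896^(1/7) − 1 ≈ -0.02148.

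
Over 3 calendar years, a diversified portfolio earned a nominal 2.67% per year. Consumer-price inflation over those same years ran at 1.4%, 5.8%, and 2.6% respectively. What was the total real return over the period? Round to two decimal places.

-1.68%

Cumulative inflation factor: 1.014 × 1.058 × 1.026 ≈ 1.10071.
Nominal growth factor: 1.08226. Real growth factor = 1.08226 / 1.10071 ≈ 0.98324.
Total real return ≈ -1.6760%.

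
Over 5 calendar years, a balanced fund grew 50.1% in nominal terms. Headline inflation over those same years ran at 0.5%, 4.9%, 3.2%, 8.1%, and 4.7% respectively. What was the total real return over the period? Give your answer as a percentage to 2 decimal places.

Cumulative inflation factor: 1.005 × 1.049 × 1.032 × 1.081 × 1.047 ≈ 1.23138.
Nominal growth factor: 1.50100. Real growth factor = 1.50100 / 1.23138 ≈ 1.21895.
Total real return ≈ 21.8953%.

21.90%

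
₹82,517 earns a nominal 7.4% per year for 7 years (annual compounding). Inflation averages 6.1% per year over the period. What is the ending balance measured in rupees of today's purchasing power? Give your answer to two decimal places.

₹89,859.85

Nominal value at maturity: ₹82,517 × (1 + 7.4%)^7 ≈ ₹136,010.80.
Price-level factor over 7 years: (1 + 6.1%)^7 ≈ 1.5135880397.
The maturity value deflated by that factor is the answer in today's purchasing power.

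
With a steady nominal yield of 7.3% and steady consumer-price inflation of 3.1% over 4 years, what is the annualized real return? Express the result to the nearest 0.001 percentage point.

With constant rates the annual real return is the same each year: (1+7.3%)/(1+3.1%) − 1 = 0.04074.

4.074%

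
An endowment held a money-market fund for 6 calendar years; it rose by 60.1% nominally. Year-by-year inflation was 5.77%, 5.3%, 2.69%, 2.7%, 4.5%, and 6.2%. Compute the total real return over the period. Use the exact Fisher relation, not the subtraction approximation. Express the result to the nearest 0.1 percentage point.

Cumulative inflation factor: 1.0577 × 1.053 × 1.0269 × 1.027 × 1.045 × 1.062 ≈ 1.30356.
Nominal growth factor: 1.60100. Real growth factor = 1.60100 / 1.30356 ≈ 1.22818.
Total real return ≈ 22.8177%.

22.8%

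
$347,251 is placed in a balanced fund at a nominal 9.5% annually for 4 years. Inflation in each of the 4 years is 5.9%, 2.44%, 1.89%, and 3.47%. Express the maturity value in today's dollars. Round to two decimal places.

Nominal value at maturity: $347,251 × (1 + 9.5%)^4 ≈ $499,229.20.
Price-level factor over 4 years: 1.059 × 1.0244 × 1.0189 × 1.0347 ≈ 1.1436984729.
The maturity value deflated by that factor is the answer in today's purchasing power.

$436,504.21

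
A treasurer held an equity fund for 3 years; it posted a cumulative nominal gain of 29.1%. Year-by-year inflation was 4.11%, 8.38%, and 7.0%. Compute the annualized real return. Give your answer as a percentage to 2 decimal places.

2.26%

Cumulative inflation factor: 1.0411 × 1.0838 × 1.070 ≈ 1.20733.
Nominal growth factor: 1.29100. Real growth factor = 1.29100 / 1.20733 ≈ 1.06930.
Annualized: 1.06930^(1/3) − 1 ≈ 0.02259.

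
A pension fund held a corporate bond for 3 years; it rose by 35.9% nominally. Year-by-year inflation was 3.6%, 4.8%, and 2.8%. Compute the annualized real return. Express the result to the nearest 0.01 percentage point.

6.78%

Cumulative inflation factor: 1.036 × 1.048 × 1.028 ≈ 1.11613.
Nominal growth factor: 1.35900. Real growth factor = 1.35900 / 1.11613 ≈ 1.21760.
Annualized: 1.21760^(1/3) − 1 ≈ 0.06783.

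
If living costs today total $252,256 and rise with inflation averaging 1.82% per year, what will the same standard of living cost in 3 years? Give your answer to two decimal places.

Cumulative price-level factor: (1+1.82%)^3 ≈ 1.0555997486.
The nominal amount required is $252,256 scaled up by that factor.

$266,281.37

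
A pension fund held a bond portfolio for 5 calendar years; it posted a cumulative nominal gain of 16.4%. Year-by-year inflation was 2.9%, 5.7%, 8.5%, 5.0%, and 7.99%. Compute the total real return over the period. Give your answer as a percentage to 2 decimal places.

Cumulative inflation factor: 1.029 × 1.057 × 1.085 × 1.050 × 1.0799 ≈ 1.33811.
Nominal growth factor: 1.16400. Real growth factor = 1.16400 / 1.33811 ≈ 0.86988.
Total real return ≈ -13.0119%.

-13.01%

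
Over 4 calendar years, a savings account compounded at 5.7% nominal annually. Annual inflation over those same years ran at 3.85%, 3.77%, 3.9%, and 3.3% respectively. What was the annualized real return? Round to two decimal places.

1.92%

Cumulative inflation factor: 1.0385 × 1.0377 × 1.039 × 1.033 ≈ 1.15663.
Nominal growth factor: 1.24825. Real growth factor = 1.24825 / 1.15663 ≈ 1.07921.
Annualized: 1.07921^(1/4) − 1 ≈ 0.01924.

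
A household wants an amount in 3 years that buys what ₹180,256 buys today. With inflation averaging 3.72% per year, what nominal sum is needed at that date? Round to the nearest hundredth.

Cumulative price-level factor: (1+3.72%)^3 ≈ 1.1158029988.
The nominal amount required is ₹180,256 scaled up by that factor.

₹201,130.19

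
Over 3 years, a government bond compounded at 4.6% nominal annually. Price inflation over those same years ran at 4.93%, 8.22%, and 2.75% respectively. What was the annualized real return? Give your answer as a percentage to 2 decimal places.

-0.64%

Cumulative inflation factor: 1.0493 × 1.0822 × 1.0275 ≈ 1.16678.
Nominal growth factor: 1.14445. Real growth factor = 1.14445 / 1.16678 ≈ 0.98086.
Annualized: 0.98086^(1/3) − 1 ≈ -0.00642.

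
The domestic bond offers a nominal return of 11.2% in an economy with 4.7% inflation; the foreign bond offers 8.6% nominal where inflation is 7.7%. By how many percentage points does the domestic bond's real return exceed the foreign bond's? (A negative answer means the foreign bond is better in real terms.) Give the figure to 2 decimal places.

5.37

The domestic bond real return: 1.112/1.047 − 1 = 6.208%.
The foreign bond real return: 1.086/1.077 − 1 = 0.836%.
Difference: 6.208 − 0.836 = 5.372 pp.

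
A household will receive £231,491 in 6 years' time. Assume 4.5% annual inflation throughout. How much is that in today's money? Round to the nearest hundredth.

£177,760.95

Price-level factor over 6 years: (1 + 4.5%)^6 ≈ 1.3022601248.
Purchasing power today: £231,491 divided by that factor.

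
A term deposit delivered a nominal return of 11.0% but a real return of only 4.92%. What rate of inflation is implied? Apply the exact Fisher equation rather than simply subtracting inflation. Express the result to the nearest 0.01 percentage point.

5.79%

From (1+r_nom) = (1+r_real)(1+π), we get 1+π = (1 + 11.0%)/(1 + 4.92%) = 1.110/1.0492 ≈ 1.05795.
So π ≈ 5.7949%.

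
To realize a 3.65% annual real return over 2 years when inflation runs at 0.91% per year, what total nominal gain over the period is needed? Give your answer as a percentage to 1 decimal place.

Required annual nominal rate: (1+3.65%)(1+0.91%) − 1 = 4.593215%.
Cumulative over 2 years: (1 + 0.04593215)^2 − 1 ≈ 0.09397.

9.4%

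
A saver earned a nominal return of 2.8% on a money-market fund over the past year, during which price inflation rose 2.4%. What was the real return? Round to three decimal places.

Real return via the Fisher equation: (1 + 2.8%)/(1 + 2.4%) − 1 = 1.028/1.024 − 1 ≈ 0.00391.

0.391%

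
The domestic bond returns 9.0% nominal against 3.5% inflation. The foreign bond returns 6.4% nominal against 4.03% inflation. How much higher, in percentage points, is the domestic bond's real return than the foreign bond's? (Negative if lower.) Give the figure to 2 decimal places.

3.04

The domestic bond real return: 1.090/1.035 − 1 = 5.314%.
The foreign bond real return: 1.064/1.0403 − 1 = 2.278%.
Difference: 5.314 − 2.278 = 3.036 pp.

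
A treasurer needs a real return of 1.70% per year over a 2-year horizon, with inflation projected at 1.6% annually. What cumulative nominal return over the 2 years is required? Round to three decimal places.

Required annual nominal rate: (1+1.70%)(1+1.6%) − 1 = 3.3272%.
Cumulative over 2 years: (1 + 0.033272)^2 − 1 ≈ 0.06765.

6.765%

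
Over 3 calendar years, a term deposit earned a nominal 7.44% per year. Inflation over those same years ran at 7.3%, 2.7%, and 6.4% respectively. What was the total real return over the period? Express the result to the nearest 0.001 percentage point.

Cumulative inflation factor: 1.073 × 1.027 × 1.064 ≈ 1.17250.
Nominal growth factor: 1.24022. Real growth factor = 1.24022 / 1.17250 ≈ 1.05776.
Total real return ≈ 5.7758%.

5.776%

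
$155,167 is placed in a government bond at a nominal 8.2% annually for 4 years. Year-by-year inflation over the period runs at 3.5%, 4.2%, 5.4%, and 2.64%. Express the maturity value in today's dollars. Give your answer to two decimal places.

$182,281.71

Nominal value at maturity: $155,167 × (1 + 8.2%)^4 ≈ $212,671.07.
Price-level factor over 4 years: 1.035 × 1.042 × 1.054 × 1.0264 ≈ 1.1667164548.
The maturity value deflated by that factor is the answer in today's purchasing power.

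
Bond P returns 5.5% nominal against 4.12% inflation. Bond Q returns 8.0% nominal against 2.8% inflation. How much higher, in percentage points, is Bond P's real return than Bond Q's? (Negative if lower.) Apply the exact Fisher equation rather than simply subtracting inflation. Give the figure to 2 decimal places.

Bond P real return: 1.055/1.0412 − 1 = 1.325%.
Bond Q real return: 1.080/1.028 − 1 = 5.058%.
Difference: 1.325 − 5.058 = -3.733 pp.

-3.73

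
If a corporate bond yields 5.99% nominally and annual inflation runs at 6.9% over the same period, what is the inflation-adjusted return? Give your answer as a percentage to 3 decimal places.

-0.851%

Real return via the Fisher equation: (1 + 5.99%)/(1 + 6.9%) − 1 = 1.0599/1.069 − 1 ≈ -0.00851.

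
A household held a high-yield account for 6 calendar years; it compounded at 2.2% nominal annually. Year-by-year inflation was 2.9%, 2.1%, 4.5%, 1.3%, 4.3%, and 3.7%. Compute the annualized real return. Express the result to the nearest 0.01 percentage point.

Cumulative inflation factor: 1.029 × 1.021 × 1.045 × 1.013 × 1.043 × 1.037 ≈ 1.20290.
Nominal growth factor: 1.13948. Real growth factor = 1.13948 / 1.20290 ≈ 0.94727.
Annualized: 0.94727^(1/6) − 1 ≈ -0.00899.

-0.90%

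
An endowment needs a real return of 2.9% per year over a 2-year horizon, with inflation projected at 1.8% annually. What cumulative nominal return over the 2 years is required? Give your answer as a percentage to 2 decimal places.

Required annual nominal rate: (1+2.9%)(1+1.8%) − 1 = 4.7522%.
Cumulative over 2 years: (1 + 0.047522)^2 − 1 ≈ 0.09730.

9.73%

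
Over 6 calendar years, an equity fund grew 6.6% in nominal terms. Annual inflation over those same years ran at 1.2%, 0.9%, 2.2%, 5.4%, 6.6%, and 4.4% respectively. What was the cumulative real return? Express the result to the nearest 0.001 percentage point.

Cumulative inflation factor: 1.012 × 1.009 × 1.022 × 1.054 × 1.066 × 1.044 ≈ 1.22411.
Nominal growth factor: 1.06600. Real growth factor = 1.06600 / 1.22411 ≈ 0.87084.
Total real return ≈ -12.9164%.

-12.916%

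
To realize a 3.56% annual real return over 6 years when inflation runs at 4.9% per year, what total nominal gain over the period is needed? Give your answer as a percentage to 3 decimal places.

64.363%

Required annual nominal rate: (1+3.56%)(1+4.9%) − 1 = 8.63444%.
Cumulative over 6 years: (1 + 0.0863444)^6 − 1 ≈ 0.64363.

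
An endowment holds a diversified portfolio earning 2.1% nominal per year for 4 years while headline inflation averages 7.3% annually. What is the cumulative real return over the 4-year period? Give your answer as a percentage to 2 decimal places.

The annual real rate is (1+2.1%)/(1+7.3%) − 1 = -4.8462%.
Compounded over 4 years: (1 + -0.048462)^4 − 1 ≈ -0.18021.

-18.02%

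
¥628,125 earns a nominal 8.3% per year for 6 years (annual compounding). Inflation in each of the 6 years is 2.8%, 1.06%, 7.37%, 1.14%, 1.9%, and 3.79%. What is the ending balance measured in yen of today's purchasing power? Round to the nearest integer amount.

¥849,393

Nominal value at maturity: ¥628,125 × (1 + 8.3%)^6 ≈ ¥1,013,484.
Price-level factor over 6 years: 1.028 × 1.0106 × 1.0737 × 1.0114 × 1.019 × 1.0379 ≈ 1.1931856096.
The maturity value deflated by that factor is the answer in today's purchasing power.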